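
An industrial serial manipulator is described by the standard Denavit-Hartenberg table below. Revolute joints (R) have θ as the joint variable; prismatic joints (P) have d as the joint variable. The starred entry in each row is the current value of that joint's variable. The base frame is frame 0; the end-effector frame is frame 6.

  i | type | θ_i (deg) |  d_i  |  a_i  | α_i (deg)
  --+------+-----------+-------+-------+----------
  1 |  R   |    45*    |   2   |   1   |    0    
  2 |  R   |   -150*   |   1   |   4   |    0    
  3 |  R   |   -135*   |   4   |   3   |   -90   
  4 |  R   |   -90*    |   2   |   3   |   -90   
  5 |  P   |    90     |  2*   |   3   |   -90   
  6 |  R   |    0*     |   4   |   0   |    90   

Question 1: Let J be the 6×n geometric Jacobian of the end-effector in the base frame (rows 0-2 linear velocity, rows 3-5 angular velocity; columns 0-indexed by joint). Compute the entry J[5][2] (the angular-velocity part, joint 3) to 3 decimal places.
1.000

axis z_2 = (0.0000,0.0000,1.0000); lever o_n−o_2 = (-1.6340,4.8301,3.0000)
cross product → J_v[:, 2] = (-4.8301,-1.6340,0.0000)
J_ω[:, 2] = z_2
entry J[5][2] = 1.0000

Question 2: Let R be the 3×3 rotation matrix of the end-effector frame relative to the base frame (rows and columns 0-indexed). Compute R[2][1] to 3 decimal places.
-1.000

End-effector y-axis (col 1 of R) = (0.0000,-0.0000,-1.0000)
R[2][1] = -1.0000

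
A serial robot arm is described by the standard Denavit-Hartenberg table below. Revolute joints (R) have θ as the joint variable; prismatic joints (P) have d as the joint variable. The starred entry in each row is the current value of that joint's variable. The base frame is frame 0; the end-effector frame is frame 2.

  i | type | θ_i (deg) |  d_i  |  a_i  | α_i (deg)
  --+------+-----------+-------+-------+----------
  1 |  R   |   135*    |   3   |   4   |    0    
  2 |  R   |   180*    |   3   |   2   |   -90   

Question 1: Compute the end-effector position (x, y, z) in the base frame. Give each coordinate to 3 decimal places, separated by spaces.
-1.414 1.414 6.000

after link 1: o_1 = (-2.8284, 2.8284, 3.0000)
after link 2: o_2 = (-1.4142, 1.4142, 6.0000)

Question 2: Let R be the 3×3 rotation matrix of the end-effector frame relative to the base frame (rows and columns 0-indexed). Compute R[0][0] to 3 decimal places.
End-effector x-axis (col 0 of R) = (0.7071,-0.7071,0.0000)
R[0][0] = 0.7071

0.707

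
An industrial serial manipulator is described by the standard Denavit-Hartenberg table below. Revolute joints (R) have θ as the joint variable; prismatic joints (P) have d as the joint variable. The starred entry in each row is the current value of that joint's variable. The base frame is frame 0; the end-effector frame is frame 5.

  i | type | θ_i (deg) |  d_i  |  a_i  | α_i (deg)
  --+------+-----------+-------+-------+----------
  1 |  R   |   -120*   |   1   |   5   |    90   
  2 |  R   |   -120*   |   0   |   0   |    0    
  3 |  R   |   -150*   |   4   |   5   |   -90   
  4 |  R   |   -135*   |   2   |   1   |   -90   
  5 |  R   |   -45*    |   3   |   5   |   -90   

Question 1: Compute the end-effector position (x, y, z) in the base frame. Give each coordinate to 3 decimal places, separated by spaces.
after link 1: o_1 = (-2.5000, -4.3301, 1.0000)
after link 2: o_2 = (-2.5000, -4.3301, 1.0000)
after link 3: o_3 = (-5.9641, -2.3301, 6.0000)
after link 4: o_4 = (-5.5765, -0.2445, 5.2929)
after link 5: o_5 = (-7.8109, 5.1280, 4.9142)

-7.811 5.128 4.914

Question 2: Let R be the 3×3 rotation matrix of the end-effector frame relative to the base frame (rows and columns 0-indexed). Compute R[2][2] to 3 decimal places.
-0.500

End-effector z-axis (col 2 of R) = (-0.7866,-0.3624,-0.5000)
R[2][2] = -0.5000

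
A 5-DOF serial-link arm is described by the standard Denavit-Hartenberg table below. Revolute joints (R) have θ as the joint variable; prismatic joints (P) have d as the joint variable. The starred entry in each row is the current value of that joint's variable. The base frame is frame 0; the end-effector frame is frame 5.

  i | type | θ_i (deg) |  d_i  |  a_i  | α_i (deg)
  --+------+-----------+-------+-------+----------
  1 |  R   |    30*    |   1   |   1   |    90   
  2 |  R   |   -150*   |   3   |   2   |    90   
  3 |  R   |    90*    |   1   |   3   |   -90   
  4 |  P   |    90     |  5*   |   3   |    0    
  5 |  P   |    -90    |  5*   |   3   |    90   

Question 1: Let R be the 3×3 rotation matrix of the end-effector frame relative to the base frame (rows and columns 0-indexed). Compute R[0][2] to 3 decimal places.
End-effector z-axis (col 2 of R) = (-0.4330,-0.2500,0.8660)
R[0][2] = -0.4330

-0.433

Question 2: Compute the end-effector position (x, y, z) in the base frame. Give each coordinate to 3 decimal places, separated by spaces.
12.232 -3.330 3.268

after link 1: o_1 = (0.8660, 0.5000, 1.0000)
after link 2: o_2 = (0.8660, -2.9641, 0.0000)
after link 3: o_3 = (1.9330, -5.8122, 0.8660)
after link 4: o_4 = (6.9821, -2.8971, 0.7679)
after link 5: o_5 = (12.2321, -3.3301, 3.2679)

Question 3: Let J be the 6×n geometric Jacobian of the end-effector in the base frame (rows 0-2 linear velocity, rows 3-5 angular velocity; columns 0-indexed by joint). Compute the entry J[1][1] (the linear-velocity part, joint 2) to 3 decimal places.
-1.134

axis z_1 = (0.5000,-0.8660,0.0000); lever o_n−o_1 = (11.3660,-3.8301,2.2679)
cross product → J_v[:, 1] = (-1.9641,-1.1340,7.9282)
J_ω[:, 1] = z_1
entry J[1][1] = -1.1340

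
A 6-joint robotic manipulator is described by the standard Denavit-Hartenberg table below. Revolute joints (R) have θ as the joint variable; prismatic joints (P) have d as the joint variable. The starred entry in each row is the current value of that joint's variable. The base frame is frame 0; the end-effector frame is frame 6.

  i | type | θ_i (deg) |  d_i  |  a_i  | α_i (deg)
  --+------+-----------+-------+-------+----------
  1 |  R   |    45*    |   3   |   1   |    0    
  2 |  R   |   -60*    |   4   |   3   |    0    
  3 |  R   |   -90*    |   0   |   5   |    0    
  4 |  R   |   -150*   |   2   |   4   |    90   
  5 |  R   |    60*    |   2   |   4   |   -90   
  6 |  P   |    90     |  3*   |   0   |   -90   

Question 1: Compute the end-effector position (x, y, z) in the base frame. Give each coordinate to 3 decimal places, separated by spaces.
after link 1: o_1 = (0.7071, 0.7071, 3.0000)
after link 2: o_2 = (3.6049, -0.0694, 7.0000)
after link 3: o_3 = (2.3108, -4.8990, 7.0000)
after link 4: o_4 = (1.2755, -1.0353, 9.0000)
after link 5: o_5 = (2.6897, 1.4142, 12.4641)
after link 6: o_6 = (3.3622, -1.0953, 13.9641)

3.362 -1.095 13.964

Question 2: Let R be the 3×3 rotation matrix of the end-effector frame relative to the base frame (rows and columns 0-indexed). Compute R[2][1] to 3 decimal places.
-0.500

End-effector y-axis (col 1 of R) = (-0.2241,0.8365,-0.5000)
R[2][1] = -0.5000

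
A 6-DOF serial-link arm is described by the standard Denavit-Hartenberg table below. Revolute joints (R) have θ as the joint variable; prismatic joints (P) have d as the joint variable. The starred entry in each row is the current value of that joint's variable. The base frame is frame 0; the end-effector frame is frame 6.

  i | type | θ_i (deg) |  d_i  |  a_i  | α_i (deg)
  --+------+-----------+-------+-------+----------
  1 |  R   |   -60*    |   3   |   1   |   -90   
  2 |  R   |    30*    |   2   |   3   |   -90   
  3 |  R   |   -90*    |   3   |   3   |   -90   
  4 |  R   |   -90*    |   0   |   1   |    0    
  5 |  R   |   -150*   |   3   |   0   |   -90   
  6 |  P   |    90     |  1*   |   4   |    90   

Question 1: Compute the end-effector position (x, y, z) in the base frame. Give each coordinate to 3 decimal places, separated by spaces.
after link 1: o_1 = (0.5000, -0.8660, 3.0000)
after link 2: o_2 = (3.5311, -2.1160, 1.5000)
after link 3: o_3 = (5.3792, 0.6830, -1.0981)
after link 4: o_4 = (5.1292, 1.1160, -1.9641)
after link 5: o_5 = (6.4282, -1.1340, -3.4641)
after link 6: o_6 = (3.8212, 1.6495, -1.8971)

3.821 1.650 -1.897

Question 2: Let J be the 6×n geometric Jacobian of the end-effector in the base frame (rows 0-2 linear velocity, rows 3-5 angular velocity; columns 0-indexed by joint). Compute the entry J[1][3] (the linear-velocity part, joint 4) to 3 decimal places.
axis z_3 = (0.4330,-0.7500,-0.5000); lever o_n−o_3 = (-1.5580,0.9665,-0.7990)
cross product → J_v[:, 3] = (1.0825,1.1250,-0.7500)
J_ω[:, 3] = z_3
entry J[1][3] = 1.1250

1.125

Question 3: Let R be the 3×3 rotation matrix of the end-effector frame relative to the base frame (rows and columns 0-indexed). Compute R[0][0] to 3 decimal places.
-0.433

End-effector x-axis (col 0 of R) = (-0.4330,0.7500,0.5000)
R[0][0] = -0.4330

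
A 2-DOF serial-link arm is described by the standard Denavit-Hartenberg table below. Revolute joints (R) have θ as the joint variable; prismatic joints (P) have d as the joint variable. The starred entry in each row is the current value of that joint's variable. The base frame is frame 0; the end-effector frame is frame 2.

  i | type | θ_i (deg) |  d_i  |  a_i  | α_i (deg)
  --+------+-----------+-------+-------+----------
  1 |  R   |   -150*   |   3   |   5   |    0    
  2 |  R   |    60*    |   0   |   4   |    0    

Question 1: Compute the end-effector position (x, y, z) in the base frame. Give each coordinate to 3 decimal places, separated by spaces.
-4.330 -6.500 3.000

after link 1: o_1 = (-4.3301, -2.5000, 3.0000)
after link 2: o_2 = (-4.3301, -6.5000, 3.0000)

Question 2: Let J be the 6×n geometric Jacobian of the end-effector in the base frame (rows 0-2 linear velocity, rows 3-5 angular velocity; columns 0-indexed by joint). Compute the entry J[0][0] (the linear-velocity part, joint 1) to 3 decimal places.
6.500

axis z_0 = ẑ; lever o_n−o_0 = (-4.3301,-6.5000,3.0000)
cross product → J_v[:, 0] = (6.5000,-4.3301,0.0000)
J_ω[:, 0] = z_0
entry J[0][0] = 6.5000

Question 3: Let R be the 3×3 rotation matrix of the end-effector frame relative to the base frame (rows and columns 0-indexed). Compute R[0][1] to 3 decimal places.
End-effector y-axis (col 1 of R) = (1.0000,-0.0000,0.0000)
R[0][1] = 1.0000

1.000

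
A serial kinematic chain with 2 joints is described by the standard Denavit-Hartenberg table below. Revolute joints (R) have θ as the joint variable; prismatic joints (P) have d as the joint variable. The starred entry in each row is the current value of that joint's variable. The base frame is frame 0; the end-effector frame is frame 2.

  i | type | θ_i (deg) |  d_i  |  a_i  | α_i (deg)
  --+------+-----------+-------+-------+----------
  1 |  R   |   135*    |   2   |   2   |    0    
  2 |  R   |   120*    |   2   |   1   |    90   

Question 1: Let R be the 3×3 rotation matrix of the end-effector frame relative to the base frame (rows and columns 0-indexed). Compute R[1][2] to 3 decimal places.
0.259

End-effector z-axis (col 2 of R) = (-0.9659,0.2588,0.0000)
R[1][2] = 0.2588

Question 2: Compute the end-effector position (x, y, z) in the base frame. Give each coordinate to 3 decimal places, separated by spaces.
-1.673 0.448 4.000

after link 1: o_1 = (-1.4142, 1.4142, 2.0000)
after link 2: o_2 = (-1.6730, 0.4483, 4.0000)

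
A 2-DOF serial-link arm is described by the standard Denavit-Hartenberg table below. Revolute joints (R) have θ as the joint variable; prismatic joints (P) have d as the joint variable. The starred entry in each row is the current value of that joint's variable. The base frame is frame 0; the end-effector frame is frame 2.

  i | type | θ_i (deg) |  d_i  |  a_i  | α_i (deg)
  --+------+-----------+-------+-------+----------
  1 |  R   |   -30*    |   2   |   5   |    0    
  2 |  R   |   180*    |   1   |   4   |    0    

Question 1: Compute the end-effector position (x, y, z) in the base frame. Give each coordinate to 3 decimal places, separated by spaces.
after link 1: o_1 = (4.3301, -2.5000, 2.0000)
after link 2: o_2 = (0.8660, -0.5000, 3.0000)

0.866 -0.500 3.000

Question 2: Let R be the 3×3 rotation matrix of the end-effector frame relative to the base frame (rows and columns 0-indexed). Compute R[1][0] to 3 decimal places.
End-effector x-axis (col 0 of R) = (-0.8660,0.5000,0.0000)
R[1][0] = 0.5000

0.500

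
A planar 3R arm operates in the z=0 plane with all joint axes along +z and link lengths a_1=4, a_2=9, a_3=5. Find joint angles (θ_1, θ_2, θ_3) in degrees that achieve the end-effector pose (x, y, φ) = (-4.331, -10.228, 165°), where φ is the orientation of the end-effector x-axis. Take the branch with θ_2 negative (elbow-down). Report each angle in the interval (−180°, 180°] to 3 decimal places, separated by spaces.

-45.007 -59.993 -90.000

wrist centre = target − a_3·(cos φ, sin φ) = (0.4986, -11.5221)
cos θ_2 = (133.0073−4²−9²)/(2·4·9) = 0.5001; θ_2 = -59.9933° (elbow-down)
β = atan2(-11.5221,0.4986) = -87.5220°; ψ = atan2(-7.7937,8.5009) = -42.5148°
θ_1 = β − ψ = -45.0072°
θ_3 = φ − θ_1 − θ_2 = -89.9995° (wrapped to (-180°,180°])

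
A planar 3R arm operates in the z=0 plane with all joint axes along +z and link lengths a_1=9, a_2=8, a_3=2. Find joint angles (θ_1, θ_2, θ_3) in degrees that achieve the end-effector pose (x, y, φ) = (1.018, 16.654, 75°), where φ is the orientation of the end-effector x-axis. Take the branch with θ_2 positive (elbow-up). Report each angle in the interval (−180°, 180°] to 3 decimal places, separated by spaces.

wrist centre = target − a_3·(cos φ, sin φ) = (0.5004, 14.7221)
cos θ_2 = (216.9920−9²−8²)/(2·9·8) = 0.4999; θ_2 = 60.0037° (elbow-up)
β = atan2(14.7221,0.5004) = 88.0534°; ψ = atan2(6.9285,12.9996) = 28.0566°
θ_1 = β − ψ = 59.9969°
θ_3 = φ − θ_1 − θ_2 = -45.0005° (wrapped to (-180°,180°])

59.997 60.004 -45.001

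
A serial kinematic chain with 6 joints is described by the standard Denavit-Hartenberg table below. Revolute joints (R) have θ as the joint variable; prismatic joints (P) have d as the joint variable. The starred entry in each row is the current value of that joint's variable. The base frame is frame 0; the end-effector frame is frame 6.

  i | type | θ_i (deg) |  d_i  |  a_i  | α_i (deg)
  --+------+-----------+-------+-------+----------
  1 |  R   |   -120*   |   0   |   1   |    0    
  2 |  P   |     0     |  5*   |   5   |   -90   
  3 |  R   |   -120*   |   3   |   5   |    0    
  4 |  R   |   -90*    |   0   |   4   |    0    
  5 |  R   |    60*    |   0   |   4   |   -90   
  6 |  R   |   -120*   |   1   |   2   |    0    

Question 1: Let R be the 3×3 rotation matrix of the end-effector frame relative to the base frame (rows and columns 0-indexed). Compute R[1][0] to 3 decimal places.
-0.808

End-effector x-axis (col 0 of R) = (0.5335,-0.8080,-0.2500)
R[1][0] = -0.8080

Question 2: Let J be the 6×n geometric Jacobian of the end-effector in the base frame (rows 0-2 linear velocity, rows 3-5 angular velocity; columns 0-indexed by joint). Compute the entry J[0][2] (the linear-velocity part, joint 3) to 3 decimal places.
-2.348

axis z_2 = (0.8660,-0.5000,0.0000); lever o_n−o_2 = (8.1292,4.6160,4.6962)
cross product → J_v[:, 2] = (-2.3481,-4.0670,8.0622)
J_ω[:, 2] = z_2
entry J[0][2] = -2.3481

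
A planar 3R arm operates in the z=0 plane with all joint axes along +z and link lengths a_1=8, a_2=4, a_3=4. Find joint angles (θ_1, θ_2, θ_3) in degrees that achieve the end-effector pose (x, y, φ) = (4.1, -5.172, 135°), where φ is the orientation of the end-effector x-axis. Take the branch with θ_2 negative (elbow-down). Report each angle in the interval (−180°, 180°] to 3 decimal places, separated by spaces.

-30.004 -59.990 -135.007

wrist centre = target − a_3·(cos φ, sin φ) = (6.9284, -8.0004)
cos θ_2 = (112.0099−8²−4²)/(2·8·4) = 0.5002; θ_2 = -59.9897° (elbow-down)
β = atan2(-8.0004,6.9284) = -49.1072°; ψ = atan2(-3.4637,10.0006) = -19.1037°
θ_1 = β − ψ = -30.0035°
θ_3 = φ − θ_1 − θ_2 = -135.0067° (wrapped to (-180°,180°])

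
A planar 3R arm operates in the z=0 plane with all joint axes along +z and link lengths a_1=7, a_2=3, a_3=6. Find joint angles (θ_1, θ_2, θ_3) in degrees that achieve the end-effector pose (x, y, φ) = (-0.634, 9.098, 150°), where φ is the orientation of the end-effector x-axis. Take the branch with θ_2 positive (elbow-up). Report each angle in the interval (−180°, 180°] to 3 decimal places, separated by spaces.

wrist centre = target − a_3·(cos φ, sin φ) = (4.5622, 6.0980)
cos θ_2 = (57.9988−7²−3²)/(2·7·3) = -0.0000; θ_2 = 90.0016° (elbow-up)
β = atan2(6.0980,4.5622) = 53.1984°; ψ = atan2(3.0000,6.9999) = 23.1988°
θ_1 = β − ψ = 29.9996°
θ_3 = φ − θ_1 − θ_2 = 29.9989° (wrapped to (-180°,180°])

30.000 90.002 29.999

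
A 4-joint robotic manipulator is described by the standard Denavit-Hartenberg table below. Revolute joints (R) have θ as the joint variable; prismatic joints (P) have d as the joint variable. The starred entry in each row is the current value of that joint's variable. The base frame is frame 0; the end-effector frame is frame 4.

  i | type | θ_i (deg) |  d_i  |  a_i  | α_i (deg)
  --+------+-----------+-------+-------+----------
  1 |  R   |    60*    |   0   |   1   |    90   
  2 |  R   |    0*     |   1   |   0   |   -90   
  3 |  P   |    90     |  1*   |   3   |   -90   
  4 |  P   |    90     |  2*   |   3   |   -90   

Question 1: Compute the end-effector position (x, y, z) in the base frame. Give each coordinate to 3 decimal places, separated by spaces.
after link 1: o_1 = (0.5000, 0.8660, 0.0000)
after link 2: o_2 = (1.3660, 0.3660, 0.0000)
after link 3: o_3 = (-1.2321, 1.8660, 1.0000)
after link 4: o_4 = (-2.2321, 0.1340, -2.0000)

-2.232 0.134 -2.000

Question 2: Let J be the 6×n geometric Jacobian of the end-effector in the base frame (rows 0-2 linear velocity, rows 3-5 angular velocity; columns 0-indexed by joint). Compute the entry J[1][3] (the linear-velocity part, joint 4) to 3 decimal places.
-0.866

prismatic axis z_3 = (-0.5000,-0.8660,0.0000)
J_v[:, 3] = z_3; J_ω[:, 3] = (0,0,0)
entry J[1][3] = -0.8660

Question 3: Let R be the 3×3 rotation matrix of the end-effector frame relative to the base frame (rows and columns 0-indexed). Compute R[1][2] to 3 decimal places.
End-effector z-axis (col 2 of R) = (0.8660,-0.5000,-0.0000)
R[1][2] = -0.5000

-0.500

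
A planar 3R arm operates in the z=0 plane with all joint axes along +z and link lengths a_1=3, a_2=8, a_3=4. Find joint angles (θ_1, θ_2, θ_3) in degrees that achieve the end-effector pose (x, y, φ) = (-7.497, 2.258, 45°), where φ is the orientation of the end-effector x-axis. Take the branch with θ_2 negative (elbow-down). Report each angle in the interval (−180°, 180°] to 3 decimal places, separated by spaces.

-143.674 -45.002 -126.324

wrist centre = target − a_3·(cos φ, sin φ) = (-10.3254, -0.5704)
cos θ_2 = (106.9398−3²−8²)/(2·3·8) = 0.7071; θ_2 = -45.0022° (elbow-down)
β = atan2(-0.5704,-10.3254) = -176.8379°; ψ = atan2(-5.6571,8.6566) = -33.1644°
θ_1 = β − ψ = -143.6735°
θ_3 = φ − θ_1 − θ_2 = -126.3243° (wrapped to (-180°,180°])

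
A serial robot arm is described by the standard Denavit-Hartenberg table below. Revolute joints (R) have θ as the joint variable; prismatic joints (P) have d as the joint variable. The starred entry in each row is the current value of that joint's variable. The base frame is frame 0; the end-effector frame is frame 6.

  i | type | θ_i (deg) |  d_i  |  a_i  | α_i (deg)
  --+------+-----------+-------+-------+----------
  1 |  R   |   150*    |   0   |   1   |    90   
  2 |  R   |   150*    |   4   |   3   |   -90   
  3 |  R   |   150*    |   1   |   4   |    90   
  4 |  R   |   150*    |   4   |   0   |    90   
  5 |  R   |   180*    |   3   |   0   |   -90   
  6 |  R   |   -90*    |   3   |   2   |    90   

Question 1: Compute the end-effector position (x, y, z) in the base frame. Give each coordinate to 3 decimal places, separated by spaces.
after link 1: o_1 = (-0.8660, 0.5000, 0.0000)
after link 2: o_2 = (3.3840, 2.6651, 1.5000)
after link 3: o_3 = (0.2189, 2.1830, -1.0981)
after link 4: o_4 = (-0.0131, -1.6830, -0.0981)
after link 5: o_5 = (-0.2374, -2.4196, -2.9976)
after link 6: o_6 = (-0.2129, -0.0111, -5.6806)

-0.213 -0.011 -5.681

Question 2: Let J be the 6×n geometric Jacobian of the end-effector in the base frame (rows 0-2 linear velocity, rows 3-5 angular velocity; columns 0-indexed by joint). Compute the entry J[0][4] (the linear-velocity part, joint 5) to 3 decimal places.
2.987

axis z_4 = (-0.0748,-0.2455,-0.9665); lever o_n−o_4 = (-0.1998,1.6720,-5.5825)
cross product → J_v[:, 4] = (2.9865,-0.2243,-0.1740)
J_ω[:, 4] = z_4
entry J[0][4] = 2.9865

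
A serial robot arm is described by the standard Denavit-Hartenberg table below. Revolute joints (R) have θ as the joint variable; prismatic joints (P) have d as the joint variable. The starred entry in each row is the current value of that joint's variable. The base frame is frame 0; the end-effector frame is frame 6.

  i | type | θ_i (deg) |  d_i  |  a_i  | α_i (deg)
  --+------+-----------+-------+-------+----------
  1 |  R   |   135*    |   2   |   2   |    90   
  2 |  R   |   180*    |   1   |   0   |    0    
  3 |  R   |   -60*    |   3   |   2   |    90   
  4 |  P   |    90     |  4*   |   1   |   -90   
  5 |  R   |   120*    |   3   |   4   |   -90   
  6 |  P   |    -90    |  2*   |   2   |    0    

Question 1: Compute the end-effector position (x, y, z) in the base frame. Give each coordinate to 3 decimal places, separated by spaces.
-2.519 4.312 0.170

after link 1: o_1 = (-1.4142, 1.4142, 2.0000)
after link 2: o_2 = (-0.7071, 2.1213, 2.0000)
after link 3: o_3 = (2.1213, 3.5355, 3.7321)
after link 4: o_4 = (0.3789, 6.6921, 5.7321)
after link 5: o_5 = (0.0254, 4.2173, 1.4019)
after link 6: o_6 = (-2.5188, 4.3120, 0.1699)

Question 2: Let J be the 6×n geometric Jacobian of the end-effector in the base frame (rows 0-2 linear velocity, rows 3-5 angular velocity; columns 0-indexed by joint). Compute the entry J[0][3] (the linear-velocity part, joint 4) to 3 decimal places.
prismatic axis z_3 = (-0.6124,0.6124,0.5000)
J_v[:, 3] = z_3; J_ω[:, 3] = (0,0,0)
entry J[0][3] = -0.6124

-0.612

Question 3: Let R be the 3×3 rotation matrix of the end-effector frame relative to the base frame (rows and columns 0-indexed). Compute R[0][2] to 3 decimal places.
-0.919

End-effector z-axis (col 2 of R) = (-0.9186,-0.3062,0.2500)
R[0][2] = -0.9186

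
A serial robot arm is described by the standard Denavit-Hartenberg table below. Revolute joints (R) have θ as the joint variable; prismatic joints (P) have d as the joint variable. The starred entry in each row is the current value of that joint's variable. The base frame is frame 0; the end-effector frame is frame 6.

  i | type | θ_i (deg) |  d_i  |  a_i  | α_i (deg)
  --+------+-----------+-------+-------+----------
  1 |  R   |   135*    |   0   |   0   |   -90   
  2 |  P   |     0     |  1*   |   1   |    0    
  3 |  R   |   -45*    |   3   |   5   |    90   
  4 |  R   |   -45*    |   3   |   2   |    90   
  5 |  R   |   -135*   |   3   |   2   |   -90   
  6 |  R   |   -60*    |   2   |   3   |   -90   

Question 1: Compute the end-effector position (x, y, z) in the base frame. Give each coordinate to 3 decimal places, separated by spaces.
-1.564 2.445 0.577

after link 1: o_1 = (0.0000, 0.0000, 0.0000)
after link 2: o_2 = (-1.4142, 0.0000, 0.0000)
after link 3: o_3 = (-6.0355, 0.3787, 3.5355)
after link 4: o_4 = (-4.2426, 0.5858, 6.6569)
after link 5: o_5 = (-2.5962, 0.5251, 3.4497)
after link 6: o_6 = (-1.5643, 2.4448, 0.5775)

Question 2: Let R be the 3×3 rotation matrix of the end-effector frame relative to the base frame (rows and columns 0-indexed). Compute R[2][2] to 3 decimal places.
-0.489

End-effector z-axis (col 2 of R) = (-0.8226,-0.2897,-0.4892)
R[2][2] = -0.4892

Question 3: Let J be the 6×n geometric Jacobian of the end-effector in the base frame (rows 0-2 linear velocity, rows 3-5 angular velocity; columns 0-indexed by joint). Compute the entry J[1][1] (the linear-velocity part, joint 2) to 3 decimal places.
-0.707

prismatic axis z_1 = (-0.7071,-0.7071,0.0000)
J_v[:, 1] = z_1; J_ω[:, 1] = (0,0,0)
entry J[1][1] = -0.7071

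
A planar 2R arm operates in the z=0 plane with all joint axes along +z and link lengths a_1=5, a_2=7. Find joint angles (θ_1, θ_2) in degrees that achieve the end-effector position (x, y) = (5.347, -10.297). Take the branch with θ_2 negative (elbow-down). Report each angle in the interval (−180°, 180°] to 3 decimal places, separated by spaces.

cos θ_2 = (134.6186−5²−7²)/(2·5·7) = 0.8660; θ_2 = -30.0052° (elbow-down)
β = atan2(-10.2970,5.3470) = -62.5582°; ψ = atan2(-3.5005,11.0619) = -17.5601°
θ_1 = β − ψ = -44.9981°

-44.998 -30.005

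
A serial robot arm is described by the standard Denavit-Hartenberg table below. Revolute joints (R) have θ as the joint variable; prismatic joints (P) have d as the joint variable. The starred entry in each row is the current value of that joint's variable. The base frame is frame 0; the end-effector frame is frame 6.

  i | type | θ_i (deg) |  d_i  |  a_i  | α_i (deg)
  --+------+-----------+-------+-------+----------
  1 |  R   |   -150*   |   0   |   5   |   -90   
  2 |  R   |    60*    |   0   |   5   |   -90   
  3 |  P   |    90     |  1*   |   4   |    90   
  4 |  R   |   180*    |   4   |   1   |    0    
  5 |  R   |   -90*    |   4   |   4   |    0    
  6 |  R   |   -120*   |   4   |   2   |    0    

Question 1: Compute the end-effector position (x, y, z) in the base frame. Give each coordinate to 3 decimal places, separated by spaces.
-11.057 -0.920 -16.722

after link 1: o_1 = (-4.3301, -2.5000, 0.0000)
after link 2: o_2 = (-6.4952, -3.7500, -4.3301)
after link 3: o_3 = (-7.7452, 0.1471, -4.8301)
after link 4: o_4 = (-8.9772, -1.7189, -8.2942)
after link 5: o_5 = (-7.7093, -0.9869, -13.7583)
after link 6: o_6 = (-11.0574, -0.9199, -16.7224)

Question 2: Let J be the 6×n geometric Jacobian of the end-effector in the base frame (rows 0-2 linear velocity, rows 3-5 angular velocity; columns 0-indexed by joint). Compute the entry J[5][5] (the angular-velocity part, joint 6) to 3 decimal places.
-0.866

axis z_5 = (-0.4330,-0.2500,-0.8660); lever o_n−o_5 = (-3.3481,0.0670,-2.9641)
cross product → J_v[:, 5] = (0.7990,1.6160,-0.8660)
J_ω[:, 5] = z_5
entry J[5][5] = -0.8660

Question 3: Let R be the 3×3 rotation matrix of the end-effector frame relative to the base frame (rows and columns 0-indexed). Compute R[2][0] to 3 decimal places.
0.250

End-effector x-axis (col 0 of R) = (-0.8080,0.5335,0.2500)
R[2][0] = 0.2500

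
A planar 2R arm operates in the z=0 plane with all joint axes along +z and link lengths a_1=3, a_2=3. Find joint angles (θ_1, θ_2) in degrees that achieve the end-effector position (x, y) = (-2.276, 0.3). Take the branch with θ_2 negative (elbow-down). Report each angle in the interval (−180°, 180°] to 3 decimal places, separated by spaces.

-120.005 -135.009

cos θ_2 = (5.2702−3²−3²)/(2·3·3) = -0.7072; θ_2 = -135.0086° (elbow-down)
β = atan2(0.3000,-2.2760) = 172.4911°; ψ = atan2(-2.1210,0.8784) = -67.5043°
θ_1 = β − ψ = 239.9954°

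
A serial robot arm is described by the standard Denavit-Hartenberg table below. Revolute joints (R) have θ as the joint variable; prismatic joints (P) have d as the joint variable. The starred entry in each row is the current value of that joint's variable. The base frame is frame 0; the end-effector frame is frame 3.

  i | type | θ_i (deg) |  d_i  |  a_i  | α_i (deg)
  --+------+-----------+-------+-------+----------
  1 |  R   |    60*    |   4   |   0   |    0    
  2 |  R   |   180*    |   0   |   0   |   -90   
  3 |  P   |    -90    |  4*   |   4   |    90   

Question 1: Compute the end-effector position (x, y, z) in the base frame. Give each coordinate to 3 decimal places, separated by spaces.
3.464 -2.000 8.000

after link 1: o_1 = (0.0000, 0.0000, 4.0000)
after link 2: o_2 = (0.0000, 0.0000, 4.0000)
after link 3: o_3 = (3.4641, -2.0000, 8.0000)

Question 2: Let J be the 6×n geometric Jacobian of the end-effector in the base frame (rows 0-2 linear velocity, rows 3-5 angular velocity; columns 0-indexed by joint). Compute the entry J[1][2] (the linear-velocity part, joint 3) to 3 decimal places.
-0.500

prismatic axis z_2 = (0.8660,-0.5000,0.0000)
J_v[:, 2] = z_2; J_ω[:, 2] = (0,0,0)
entry J[1][2] = -0.5000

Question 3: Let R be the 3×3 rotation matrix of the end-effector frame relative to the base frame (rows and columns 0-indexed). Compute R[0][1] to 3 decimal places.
0.866

End-effector y-axis (col 1 of R) = (0.8660,-0.5000,0.0000)
R[0][1] = 0.8660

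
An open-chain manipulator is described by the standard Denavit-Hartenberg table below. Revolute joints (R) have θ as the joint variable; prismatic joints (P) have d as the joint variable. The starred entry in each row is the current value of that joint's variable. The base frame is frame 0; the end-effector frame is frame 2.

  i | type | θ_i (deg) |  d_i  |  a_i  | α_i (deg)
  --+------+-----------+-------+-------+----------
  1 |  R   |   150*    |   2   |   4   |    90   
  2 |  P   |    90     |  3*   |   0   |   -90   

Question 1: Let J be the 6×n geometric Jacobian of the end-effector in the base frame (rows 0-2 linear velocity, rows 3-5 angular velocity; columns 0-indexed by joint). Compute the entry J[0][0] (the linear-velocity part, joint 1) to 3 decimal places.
axis z_0 = ẑ; lever o_n−o_0 = (-1.9641,4.5981,2.0000)
cross product → J_v[:, 0] = (-4.5981,-1.9641,0.0000)
J_ω[:, 0] = z_0
entry J[0][0] = -4.5981

-4.598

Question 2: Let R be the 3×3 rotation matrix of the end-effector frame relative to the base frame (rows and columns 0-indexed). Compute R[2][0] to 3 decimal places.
1.000

End-effector x-axis (col 0 of R) = (-0.0000,-0.0000,1.0000)
R[2][0] = 1.0000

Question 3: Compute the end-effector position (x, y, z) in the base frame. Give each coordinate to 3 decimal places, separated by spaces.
-1.964 4.598 2.000

after link 1: o_1 = (-3.4641, 2.0000, 2.0000)
after link 2: o_2 = (-1.9641, 4.5981, 2.0000)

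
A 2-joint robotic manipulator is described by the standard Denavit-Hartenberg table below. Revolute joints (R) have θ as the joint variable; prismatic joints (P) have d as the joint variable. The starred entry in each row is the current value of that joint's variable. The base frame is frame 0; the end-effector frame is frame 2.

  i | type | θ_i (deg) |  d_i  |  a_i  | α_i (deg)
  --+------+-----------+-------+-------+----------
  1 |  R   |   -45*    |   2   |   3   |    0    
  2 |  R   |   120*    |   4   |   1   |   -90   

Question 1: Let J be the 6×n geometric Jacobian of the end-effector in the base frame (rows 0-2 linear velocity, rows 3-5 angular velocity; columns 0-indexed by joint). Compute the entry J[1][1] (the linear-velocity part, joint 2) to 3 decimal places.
axis z_1 = (0.0000,0.0000,1.0000); lever o_n−o_1 = (0.2588,0.9659,4.0000)
cross product → J_v[:, 1] = (-0.9659,0.2588,0.0000)
J_ω[:, 1] = z_1
entry J[1][1] = 0.2588

0.259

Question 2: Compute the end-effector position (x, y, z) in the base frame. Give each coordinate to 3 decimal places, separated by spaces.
after link 1: o_1 = (2.1213, -2.1213, 2.0000)
after link 2: o_2 = (2.3801, -1.1554, 6.0000)

2.380 -1.155 6.000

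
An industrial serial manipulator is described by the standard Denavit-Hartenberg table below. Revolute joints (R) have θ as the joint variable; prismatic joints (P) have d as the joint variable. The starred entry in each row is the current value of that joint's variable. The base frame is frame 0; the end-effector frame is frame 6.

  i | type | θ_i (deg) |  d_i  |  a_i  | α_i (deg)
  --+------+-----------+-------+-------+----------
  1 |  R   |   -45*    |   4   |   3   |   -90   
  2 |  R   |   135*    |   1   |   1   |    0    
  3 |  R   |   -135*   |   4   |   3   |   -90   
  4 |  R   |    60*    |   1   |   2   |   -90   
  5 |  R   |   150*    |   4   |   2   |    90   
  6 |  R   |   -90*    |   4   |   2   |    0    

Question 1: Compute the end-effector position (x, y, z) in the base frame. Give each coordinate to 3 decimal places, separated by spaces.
after link 1: o_1 = (2.1213, -2.1213, 4.0000)
after link 2: o_2 = (2.3284, -0.9142, 3.2929)
after link 3: o_3 = (7.2782, -0.2071, 3.2929)
after link 4: o_4 = (6.7605, -2.1390, 2.2929)
after link 5: o_5 = (3.3451, 0.5694, 3.2929)
after link 6: o_6 = (4.7593, -1.8801, 6.7570)

4.759 -1.880 6.757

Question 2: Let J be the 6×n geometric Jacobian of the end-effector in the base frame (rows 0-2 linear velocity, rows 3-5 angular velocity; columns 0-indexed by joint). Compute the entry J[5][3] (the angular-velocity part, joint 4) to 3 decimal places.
-1.000

axis z_3 = (0.0000,0.0000,-1.0000); lever o_n−o_3 = (-2.5188,-1.6730,3.4641)
cross product → J_v[:, 3] = (-1.6730,2.5188,0.0000)
J_ω[:, 3] = z_3
entry J[5][3] = -1.0000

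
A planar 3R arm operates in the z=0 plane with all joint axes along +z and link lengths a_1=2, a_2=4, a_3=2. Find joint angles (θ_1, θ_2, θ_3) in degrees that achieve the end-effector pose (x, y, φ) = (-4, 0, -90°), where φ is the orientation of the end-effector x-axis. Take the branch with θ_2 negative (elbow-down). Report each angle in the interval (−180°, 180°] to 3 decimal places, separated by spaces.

-143.130 -90.000 143.130

wrist centre = target − a_3·(cos φ, sin φ) = (-4.0000, 2.0000)
cos θ_2 = (20.0000−2²−4²)/(2·2·4) = 0.0000; θ_2 = -90.0000° (elbow-down)
β = atan2(2.0000,-4.0000) = 153.4349°; ψ = atan2(-4.0000,2.0000) = -63.4349°
θ_1 = β − ψ = 216.8699°
θ_3 = φ − θ_1 − θ_2 = 143.1301° (wrapped to (-180°,180°])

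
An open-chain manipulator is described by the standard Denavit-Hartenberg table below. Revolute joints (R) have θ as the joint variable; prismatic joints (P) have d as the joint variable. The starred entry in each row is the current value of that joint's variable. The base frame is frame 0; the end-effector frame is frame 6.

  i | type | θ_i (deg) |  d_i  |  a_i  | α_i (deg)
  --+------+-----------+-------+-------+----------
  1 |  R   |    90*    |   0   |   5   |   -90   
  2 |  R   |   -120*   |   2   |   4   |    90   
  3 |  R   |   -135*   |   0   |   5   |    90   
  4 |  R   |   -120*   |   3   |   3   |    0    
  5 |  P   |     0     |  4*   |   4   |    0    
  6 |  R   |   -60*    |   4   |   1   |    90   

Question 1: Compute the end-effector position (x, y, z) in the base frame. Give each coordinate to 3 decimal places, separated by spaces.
after link 1: o_1 = (0.0000, 5.0000, 0.0000)
after link 2: o_2 = (-2.0000, 3.0000, 3.4641)
after link 3: o_3 = (1.5355, 4.7678, 0.4022)
after link 4: o_4 = (-1.6464, 7.5481, 0.7827)
after link 5: o_5 = (-5.8891, 11.2552, 1.2900)
after link 6: o_6 = (-9.4246, 12.3159, -0.5471)

-9.425 12.316 -0.547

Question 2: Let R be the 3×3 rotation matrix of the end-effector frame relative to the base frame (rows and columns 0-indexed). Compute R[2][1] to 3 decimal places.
-0.612

End-effector y-axis (col 1 of R) = (-0.7071,0.3536,-0.6124)
R[2][1] = -0.6124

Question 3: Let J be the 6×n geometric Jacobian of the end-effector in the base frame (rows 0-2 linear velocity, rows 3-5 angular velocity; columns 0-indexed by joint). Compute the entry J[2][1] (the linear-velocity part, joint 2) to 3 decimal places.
-7.316

axis z_1 = (-1.0000,0.0000,0.0000); lever o_n−o_1 = (-9.4246,7.3159,-0.5471)
cross product → J_v[:, 1] = (-0.0000,-0.5471,-7.3159)
J_ω[:, 1] = z_1
entry J[2][1] = -7.3159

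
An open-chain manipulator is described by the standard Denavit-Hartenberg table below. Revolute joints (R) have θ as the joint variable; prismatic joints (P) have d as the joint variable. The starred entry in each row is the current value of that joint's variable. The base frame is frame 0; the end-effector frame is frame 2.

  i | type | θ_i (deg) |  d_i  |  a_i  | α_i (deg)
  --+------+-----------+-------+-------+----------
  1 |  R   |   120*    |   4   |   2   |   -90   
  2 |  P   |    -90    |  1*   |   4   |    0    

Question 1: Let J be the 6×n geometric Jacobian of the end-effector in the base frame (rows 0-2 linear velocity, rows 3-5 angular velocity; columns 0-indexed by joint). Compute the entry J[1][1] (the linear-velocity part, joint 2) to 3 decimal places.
prismatic axis z_1 = (-0.8660,-0.5000,0.0000)
J_v[:, 1] = z_1; J_ω[:, 1] = (0,0,0)
entry J[1][1] = -0.5000

-0.500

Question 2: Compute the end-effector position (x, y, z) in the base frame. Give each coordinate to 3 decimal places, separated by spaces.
-1.866 1.232 8.000

after link 1: o_1 = (-1.0000, 1.7321, 4.0000)
after link 2: o_2 = (-1.8660, 1.2321, 8.0000)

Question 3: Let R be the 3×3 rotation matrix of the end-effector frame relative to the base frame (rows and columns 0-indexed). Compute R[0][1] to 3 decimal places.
End-effector y-axis (col 1 of R) = (-0.5000,0.8660,-0.0000)
R[0][1] = -0.5000

-0.500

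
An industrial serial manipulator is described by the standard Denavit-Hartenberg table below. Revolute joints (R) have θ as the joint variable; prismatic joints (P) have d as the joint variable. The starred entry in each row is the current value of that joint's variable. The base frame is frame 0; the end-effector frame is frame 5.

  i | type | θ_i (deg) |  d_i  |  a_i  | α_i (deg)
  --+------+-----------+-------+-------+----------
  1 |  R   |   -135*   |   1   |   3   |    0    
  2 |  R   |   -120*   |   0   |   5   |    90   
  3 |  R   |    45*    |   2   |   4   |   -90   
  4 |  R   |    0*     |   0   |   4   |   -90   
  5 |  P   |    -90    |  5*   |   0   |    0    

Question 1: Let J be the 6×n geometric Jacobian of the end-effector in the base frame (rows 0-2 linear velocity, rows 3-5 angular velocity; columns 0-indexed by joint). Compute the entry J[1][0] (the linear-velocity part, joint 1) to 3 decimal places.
axis z_0 = ẑ; lever o_n−o_0 = (-7.7773,7.3960,6.6569)
cross product → J_v[:, 0] = (-7.3960,-7.7773,0.0000)
J_ω[:, 0] = z_0
entry J[1][0] = -7.7773

-7.777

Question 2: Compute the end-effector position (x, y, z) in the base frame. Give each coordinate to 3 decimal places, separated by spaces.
after link 1: o_1 = (-2.1213, -2.1213, 1.0000)
after link 2: o_2 = (-3.4154, 2.7083, 1.0000)
after link 3: o_3 = (-2.2156, 5.9580, 3.8284)
after link 4: o_4 = (-2.9477, 8.6900, 6.6569)
after link 5: o_5 = (-7.7773, 7.3960, 6.6569)

-7.777 7.396 6.657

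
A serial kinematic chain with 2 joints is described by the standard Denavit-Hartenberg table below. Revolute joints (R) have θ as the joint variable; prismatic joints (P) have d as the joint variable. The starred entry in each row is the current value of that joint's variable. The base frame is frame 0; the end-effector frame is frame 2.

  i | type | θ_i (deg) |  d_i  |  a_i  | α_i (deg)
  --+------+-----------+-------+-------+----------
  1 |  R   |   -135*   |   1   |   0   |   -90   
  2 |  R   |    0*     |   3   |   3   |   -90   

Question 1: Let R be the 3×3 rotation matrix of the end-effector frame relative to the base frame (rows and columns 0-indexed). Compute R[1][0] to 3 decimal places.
-0.707

End-effector x-axis (col 0 of R) = (-0.7071,-0.7071,0.0000)
R[1][0] = -0.7071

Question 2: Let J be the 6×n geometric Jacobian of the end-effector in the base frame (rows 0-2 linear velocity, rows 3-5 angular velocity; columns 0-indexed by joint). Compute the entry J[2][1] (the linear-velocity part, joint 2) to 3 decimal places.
axis z_1 = (0.7071,-0.7071,0.0000); lever o_n−o_1 = (0.0000,-4.2426,0.0000)
cross product → J_v[:, 1] = (0.0000,-0.0000,-3.0000)
J_ω[:, 1] = z_1
entry J[2][1] = -3.0000

-3.000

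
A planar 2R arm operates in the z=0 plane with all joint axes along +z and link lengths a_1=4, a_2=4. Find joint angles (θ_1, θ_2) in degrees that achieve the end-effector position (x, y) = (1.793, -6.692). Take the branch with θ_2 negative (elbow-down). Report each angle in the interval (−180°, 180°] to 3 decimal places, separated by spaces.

cos θ_2 = (47.9977−4²−4²)/(2·4·4) = 0.4999; θ_2 = -60.0047° (elbow-down)
β = atan2(-6.6920,1.7930) = -75.0009°; ψ = atan2(-3.4643,5.9997) = -30.0024°
θ_1 = β − ψ = -44.9986°

-44.999 -60.005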